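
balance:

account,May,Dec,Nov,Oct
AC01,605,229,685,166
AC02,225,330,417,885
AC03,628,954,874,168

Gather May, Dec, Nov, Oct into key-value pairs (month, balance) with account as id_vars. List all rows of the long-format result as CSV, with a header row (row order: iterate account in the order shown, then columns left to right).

account,month,balance
AC01,May,605
AC01,Dec,229
AC01,Nov,685
AC01,Oct,166
AC02,May,225
AC02,Dec,330
AC02,Nov,417
AC02,Oct,885
AC03,May,628
AC03,Dec,954
AC03,Nov,874
AC03,Oct,168

Each (account, column) pair becomes one row: 3 × 4 = 12 rows.
For example, (AC01, May) → balance=605.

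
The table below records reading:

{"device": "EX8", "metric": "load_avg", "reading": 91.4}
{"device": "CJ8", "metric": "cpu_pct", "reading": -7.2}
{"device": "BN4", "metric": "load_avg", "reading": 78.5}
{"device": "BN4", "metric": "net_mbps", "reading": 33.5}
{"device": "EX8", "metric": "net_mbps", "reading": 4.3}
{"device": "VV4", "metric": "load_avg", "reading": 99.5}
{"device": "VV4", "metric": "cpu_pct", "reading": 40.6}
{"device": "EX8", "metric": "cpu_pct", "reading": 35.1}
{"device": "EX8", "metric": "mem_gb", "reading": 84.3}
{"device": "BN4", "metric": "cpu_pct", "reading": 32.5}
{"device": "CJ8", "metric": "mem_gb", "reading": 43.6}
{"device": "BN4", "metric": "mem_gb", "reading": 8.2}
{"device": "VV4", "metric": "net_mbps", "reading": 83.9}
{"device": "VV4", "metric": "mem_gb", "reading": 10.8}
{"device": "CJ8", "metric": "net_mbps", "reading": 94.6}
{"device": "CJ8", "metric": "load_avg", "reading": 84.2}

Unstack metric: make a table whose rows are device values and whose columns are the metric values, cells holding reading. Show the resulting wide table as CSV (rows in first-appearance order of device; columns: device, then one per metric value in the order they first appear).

Columns: device plus the 4 distinct metric values (load_avg, cpu_pct, net_mbps, mem_gb).
For example, row EX8 column load_avg takes reading=91.4 from the long row (EX8, load_avg).

device,load_avg,cpu_pct,net_mbps,mem_gb
EX8,91.4,35.1,4.3,84.3
CJ8,84.2,-7.2,94.6,43.6
BN4,78.5,32.5,33.5,8.2
VV4,99.5,40.6,83.9,10.8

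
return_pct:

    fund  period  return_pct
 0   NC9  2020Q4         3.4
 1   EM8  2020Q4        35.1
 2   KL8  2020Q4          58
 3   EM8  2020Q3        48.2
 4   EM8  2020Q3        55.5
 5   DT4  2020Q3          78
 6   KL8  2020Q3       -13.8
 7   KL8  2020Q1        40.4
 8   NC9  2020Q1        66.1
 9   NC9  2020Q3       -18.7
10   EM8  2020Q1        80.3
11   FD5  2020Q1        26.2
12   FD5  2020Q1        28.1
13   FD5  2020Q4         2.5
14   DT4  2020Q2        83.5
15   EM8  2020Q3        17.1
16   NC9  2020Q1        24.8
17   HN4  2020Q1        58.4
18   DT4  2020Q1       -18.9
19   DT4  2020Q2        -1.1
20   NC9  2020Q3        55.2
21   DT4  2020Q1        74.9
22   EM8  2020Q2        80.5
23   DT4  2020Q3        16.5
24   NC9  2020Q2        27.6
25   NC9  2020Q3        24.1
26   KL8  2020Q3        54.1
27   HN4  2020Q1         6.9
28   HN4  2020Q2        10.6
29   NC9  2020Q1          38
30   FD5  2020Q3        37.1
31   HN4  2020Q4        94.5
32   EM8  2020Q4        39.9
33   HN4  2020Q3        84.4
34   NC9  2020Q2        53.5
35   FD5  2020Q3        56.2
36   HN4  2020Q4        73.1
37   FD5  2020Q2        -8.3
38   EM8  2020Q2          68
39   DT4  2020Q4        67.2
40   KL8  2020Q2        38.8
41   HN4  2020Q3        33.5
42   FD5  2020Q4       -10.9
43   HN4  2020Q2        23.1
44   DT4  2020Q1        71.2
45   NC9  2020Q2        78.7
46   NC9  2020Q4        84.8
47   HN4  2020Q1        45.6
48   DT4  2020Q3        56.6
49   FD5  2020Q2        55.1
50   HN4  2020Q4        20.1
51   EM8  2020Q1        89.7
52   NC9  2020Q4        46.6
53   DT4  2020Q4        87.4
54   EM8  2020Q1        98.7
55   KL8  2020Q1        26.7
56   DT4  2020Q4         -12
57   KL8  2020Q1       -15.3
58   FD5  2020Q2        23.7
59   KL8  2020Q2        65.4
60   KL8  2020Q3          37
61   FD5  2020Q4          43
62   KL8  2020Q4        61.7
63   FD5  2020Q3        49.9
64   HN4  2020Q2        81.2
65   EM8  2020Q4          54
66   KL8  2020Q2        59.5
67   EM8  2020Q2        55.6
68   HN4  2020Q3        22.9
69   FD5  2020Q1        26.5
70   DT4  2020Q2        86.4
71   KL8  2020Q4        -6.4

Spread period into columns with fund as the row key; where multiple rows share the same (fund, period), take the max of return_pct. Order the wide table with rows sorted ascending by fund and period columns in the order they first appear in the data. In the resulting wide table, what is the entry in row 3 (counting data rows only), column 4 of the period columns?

With rows sorted ascending by fund, row 3 is fund=FD5. period columns in first-appearance order: 2020Q4, 2020Q3, 2020Q1, 2020Q2; column 4 is 2020Q2.
Long rows with fund=FD5, period=2020Q2: max(-8.3, 55.1, 23.7) = 55.1.

55.1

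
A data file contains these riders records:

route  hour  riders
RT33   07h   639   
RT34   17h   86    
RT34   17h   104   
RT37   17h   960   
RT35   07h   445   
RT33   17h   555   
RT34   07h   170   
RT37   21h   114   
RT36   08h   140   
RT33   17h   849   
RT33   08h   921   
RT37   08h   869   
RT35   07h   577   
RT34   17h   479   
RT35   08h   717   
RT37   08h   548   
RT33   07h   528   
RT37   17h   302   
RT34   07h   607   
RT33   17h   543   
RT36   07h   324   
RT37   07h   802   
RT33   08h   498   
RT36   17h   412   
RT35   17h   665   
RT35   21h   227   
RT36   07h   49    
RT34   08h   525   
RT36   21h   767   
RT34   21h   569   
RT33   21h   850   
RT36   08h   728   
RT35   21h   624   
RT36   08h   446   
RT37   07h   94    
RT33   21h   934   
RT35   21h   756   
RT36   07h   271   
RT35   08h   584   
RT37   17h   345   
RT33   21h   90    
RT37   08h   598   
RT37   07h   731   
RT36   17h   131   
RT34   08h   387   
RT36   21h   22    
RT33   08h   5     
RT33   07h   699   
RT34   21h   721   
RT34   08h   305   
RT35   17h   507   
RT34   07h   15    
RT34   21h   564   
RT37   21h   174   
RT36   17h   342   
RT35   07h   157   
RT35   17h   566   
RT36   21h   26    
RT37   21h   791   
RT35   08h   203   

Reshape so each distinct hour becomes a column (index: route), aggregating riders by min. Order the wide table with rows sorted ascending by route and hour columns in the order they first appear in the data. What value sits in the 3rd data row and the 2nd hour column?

507

With rows sorted ascending by route, row 3 is route=RT35. hour columns in first-appearance order: 07h, 17h, 21h, 08h; column 2 is 17h.
Long rows with route=RT35, hour=17h: min(665, 507, 566) = 507.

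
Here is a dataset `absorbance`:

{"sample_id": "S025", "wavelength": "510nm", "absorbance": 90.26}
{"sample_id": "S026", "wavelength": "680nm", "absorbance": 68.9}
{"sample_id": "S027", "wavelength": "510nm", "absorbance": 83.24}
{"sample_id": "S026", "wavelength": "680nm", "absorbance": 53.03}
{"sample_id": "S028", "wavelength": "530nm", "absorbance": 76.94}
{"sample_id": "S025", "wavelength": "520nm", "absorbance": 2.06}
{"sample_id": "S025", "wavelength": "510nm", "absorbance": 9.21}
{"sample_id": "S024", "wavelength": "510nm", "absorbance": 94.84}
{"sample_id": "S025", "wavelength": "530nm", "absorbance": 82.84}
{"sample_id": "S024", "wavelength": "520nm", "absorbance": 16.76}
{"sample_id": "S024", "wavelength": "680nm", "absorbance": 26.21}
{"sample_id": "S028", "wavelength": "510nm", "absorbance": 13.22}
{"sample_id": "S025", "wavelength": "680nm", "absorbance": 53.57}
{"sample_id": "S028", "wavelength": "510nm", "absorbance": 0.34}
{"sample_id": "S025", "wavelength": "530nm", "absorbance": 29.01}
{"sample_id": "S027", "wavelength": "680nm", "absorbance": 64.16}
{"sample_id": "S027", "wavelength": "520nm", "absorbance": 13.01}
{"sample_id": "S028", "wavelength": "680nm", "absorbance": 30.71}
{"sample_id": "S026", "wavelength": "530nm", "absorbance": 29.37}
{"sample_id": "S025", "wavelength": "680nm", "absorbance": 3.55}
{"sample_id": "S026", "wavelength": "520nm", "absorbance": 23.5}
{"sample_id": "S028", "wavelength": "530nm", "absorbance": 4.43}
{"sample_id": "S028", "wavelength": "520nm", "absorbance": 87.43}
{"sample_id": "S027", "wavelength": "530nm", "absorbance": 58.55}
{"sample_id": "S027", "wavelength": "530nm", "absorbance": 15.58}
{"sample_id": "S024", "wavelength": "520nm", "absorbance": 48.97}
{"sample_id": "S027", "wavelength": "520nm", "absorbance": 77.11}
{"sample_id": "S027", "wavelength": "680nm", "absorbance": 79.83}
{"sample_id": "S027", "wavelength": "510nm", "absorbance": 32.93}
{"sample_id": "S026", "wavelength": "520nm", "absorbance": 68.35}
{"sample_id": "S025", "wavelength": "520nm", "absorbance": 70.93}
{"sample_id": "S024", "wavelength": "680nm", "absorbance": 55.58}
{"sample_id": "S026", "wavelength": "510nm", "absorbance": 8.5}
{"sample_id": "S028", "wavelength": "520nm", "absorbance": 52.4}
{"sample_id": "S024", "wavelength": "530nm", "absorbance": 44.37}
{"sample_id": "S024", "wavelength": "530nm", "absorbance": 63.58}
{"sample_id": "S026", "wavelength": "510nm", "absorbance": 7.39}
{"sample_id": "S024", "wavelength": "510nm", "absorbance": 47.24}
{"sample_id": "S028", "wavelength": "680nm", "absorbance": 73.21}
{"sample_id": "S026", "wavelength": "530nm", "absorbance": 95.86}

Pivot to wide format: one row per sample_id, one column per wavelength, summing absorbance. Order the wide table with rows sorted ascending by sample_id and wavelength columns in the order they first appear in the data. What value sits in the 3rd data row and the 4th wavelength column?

With rows sorted ascending by sample_id, row 3 is sample_id=S026. wavelength columns in first-appearance order: 510nm, 680nm, 530nm, 520nm; column 4 is 520nm.
Long rows with sample_id=S026, wavelength=520nm: 23.5 + 68.35 = 91.85.

91.85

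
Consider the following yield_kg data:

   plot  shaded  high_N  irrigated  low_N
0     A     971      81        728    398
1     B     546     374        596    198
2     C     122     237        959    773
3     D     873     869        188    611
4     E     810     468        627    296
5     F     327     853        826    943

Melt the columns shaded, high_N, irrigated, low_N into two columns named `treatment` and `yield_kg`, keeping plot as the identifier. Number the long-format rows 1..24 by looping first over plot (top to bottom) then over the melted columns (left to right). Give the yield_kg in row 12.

24 rows total (6 × 4). Row 12: index ⌊(12-1)/4⌋ = 2 into plot → C; (12-1) mod 4 = 3 into the melted columns → low_N.
So row 12 is (C, low_N, 773); yield_kg = 773.

773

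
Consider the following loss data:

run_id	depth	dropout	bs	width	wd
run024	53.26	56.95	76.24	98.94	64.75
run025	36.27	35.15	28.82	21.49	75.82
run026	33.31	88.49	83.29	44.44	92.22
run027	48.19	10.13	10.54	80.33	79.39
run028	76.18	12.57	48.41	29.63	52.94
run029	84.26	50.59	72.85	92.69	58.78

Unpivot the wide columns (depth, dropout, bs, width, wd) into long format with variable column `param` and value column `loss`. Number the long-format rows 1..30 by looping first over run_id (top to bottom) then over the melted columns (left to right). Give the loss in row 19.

80.33

30 rows total (6 × 5). Row 19: index ⌊(19-1)/5⌋ = 3 into run_id → run027; (19-1) mod 5 = 3 into the melted columns → width.
So row 19 is (run027, width, 80.33); loss = 80.33.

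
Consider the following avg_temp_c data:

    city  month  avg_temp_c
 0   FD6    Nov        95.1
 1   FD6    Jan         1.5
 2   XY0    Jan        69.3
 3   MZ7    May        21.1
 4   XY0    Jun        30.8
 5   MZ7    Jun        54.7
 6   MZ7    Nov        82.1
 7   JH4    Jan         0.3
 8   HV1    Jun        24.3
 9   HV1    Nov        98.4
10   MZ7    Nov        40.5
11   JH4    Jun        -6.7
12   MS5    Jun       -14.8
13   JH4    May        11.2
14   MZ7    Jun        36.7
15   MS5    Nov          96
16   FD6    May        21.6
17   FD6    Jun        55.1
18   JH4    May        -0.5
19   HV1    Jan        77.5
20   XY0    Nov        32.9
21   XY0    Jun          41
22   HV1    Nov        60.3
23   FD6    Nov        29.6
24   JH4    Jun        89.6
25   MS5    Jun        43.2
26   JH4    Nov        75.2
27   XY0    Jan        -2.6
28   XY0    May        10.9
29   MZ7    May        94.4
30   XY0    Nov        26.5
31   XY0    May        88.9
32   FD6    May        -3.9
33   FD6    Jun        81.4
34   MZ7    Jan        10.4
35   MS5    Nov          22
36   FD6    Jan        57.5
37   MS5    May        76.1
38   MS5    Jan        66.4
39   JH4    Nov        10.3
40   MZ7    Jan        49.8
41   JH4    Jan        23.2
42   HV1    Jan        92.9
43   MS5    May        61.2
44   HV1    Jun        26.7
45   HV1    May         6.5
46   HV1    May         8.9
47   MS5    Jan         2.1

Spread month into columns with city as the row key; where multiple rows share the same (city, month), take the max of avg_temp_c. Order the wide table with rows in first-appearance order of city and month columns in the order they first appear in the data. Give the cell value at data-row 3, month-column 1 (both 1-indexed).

82.1

With rows in first-appearance order of city, row 3 is city=MZ7. month columns in first-appearance order: Nov, Jan, May, Jun; column 1 is Nov.
Long rows with city=MZ7, month=Nov: max(82.1, 40.5) = 82.1.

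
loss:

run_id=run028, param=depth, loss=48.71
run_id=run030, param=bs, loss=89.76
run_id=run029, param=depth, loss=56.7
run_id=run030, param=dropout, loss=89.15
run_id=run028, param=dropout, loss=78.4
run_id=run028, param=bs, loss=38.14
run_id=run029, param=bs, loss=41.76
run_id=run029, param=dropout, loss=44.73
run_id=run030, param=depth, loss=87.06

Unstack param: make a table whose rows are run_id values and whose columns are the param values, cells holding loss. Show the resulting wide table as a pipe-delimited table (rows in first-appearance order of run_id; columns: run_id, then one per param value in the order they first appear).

Columns: run_id plus the 3 distinct param values (depth, bs, dropout).
For example, row run028 column depth takes loss=48.71 from the long row (run028, depth).

| run_id | depth | bs | dropout |
| run028 | 48.71 | 38.14 | 78.4 |
| run030 | 87.06 | 89.76 | 89.15 |
| run029 | 56.7 | 41.76 | 44.73 |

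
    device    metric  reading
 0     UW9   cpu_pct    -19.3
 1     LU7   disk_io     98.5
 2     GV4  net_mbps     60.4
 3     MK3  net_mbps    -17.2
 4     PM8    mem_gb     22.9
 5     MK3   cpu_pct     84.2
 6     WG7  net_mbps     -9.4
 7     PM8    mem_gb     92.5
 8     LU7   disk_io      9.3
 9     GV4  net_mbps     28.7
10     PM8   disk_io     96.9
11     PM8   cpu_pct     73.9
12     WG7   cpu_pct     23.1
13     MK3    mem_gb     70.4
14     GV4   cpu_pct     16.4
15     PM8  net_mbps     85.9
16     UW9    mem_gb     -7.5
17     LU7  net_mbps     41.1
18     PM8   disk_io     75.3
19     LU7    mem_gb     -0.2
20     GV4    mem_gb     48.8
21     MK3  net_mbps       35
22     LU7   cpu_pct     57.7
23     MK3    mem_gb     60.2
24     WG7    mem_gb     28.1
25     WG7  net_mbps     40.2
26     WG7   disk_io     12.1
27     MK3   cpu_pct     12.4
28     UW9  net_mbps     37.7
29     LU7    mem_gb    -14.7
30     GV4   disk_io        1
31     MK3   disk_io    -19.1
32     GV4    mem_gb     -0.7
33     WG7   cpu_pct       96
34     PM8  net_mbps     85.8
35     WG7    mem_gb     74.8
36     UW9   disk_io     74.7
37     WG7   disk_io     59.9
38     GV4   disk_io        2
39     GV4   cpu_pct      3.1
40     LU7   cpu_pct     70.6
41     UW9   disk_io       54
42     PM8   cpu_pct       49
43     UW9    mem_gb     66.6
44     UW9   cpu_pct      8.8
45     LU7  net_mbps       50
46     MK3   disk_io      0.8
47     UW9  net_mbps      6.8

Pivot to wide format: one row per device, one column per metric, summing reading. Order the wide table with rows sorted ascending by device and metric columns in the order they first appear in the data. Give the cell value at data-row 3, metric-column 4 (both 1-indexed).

130.6

With rows sorted ascending by device, row 3 is device=MK3. metric columns in first-appearance order: cpu_pct, disk_io, net_mbps, mem_gb; column 4 is mem_gb.
Long rows with device=MK3, metric=mem_gb: 70.4 + 60.2 = 130.6.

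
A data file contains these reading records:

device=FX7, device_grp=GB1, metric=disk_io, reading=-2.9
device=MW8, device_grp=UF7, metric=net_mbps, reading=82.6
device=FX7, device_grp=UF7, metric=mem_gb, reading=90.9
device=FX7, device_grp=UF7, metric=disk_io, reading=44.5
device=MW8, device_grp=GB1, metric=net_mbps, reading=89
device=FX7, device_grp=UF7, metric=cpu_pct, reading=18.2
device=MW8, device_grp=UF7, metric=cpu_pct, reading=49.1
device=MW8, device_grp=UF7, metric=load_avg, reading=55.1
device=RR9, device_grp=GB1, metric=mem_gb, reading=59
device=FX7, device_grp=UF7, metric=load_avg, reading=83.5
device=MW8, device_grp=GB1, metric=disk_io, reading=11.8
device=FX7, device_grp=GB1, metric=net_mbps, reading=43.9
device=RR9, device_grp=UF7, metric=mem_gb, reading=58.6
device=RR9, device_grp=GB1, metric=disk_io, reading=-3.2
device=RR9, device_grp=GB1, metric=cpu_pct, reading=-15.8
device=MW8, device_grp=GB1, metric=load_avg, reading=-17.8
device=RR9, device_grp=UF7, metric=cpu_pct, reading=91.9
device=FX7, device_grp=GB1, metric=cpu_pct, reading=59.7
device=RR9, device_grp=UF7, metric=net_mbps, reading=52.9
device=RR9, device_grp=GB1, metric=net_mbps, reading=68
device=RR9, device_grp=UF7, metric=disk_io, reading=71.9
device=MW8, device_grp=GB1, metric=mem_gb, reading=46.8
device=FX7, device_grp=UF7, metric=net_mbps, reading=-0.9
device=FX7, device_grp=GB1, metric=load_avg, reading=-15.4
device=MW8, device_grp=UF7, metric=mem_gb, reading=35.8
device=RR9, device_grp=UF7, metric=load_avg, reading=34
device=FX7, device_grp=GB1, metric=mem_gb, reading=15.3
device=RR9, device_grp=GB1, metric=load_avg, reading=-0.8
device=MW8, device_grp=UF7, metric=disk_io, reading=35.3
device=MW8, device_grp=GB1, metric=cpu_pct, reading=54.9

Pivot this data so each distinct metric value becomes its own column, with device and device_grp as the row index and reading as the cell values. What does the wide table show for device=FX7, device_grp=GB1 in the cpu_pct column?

59.7

Wide layout: rows indexed by device and device_grp, columns are the 5 distinct metric values (disk_io, net_mbps, mem_gb, cpu_pct, load_avg).
Cell (device=FX7, device_grp=GB1, metric=cpu_pct) draws from the long row where device=FX7, device_grp=GB1 and metric=cpu_pct, which has reading=59.7.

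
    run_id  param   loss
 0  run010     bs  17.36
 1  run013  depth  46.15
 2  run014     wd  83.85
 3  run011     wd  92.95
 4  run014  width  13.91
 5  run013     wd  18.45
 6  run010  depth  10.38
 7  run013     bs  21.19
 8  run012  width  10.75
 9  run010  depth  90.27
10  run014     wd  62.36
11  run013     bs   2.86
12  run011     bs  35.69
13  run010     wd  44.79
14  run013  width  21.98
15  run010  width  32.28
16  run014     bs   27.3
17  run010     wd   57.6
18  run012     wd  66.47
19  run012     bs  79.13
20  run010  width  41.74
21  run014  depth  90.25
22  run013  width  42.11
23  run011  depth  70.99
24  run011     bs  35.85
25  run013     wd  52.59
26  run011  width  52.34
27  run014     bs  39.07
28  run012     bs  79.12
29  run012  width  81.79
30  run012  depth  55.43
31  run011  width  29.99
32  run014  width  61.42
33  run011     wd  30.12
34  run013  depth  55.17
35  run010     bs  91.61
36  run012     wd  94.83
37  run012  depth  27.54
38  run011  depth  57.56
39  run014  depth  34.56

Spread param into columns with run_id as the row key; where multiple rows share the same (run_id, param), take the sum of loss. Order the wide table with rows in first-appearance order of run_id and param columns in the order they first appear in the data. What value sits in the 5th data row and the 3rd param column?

With rows in first-appearance order of run_id, row 5 is run_id=run012. param columns in first-appearance order: bs, depth, wd, width; column 3 is wd.
Long rows with run_id=run012, param=wd: 66.47 + 94.83 = 161.30.

161.30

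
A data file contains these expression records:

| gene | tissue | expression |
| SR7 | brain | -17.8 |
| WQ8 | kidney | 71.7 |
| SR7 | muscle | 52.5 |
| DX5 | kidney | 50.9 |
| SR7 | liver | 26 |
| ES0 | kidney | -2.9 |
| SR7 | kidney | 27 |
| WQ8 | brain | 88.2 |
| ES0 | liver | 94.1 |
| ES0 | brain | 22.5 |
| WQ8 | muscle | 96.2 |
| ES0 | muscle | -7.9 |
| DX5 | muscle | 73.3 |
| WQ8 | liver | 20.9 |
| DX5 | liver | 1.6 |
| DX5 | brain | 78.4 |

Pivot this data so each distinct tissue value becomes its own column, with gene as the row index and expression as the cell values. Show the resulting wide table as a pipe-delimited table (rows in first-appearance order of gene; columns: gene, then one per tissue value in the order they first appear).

Columns: gene plus the 4 distinct tissue values (brain, kidney, muscle, liver).
For example, row SR7 column brain takes expression=-17.8 from the long row (SR7, brain).

| gene | brain | kidney | muscle | liver |
| SR7 | -17.8 | 27 | 52.5 | 26 |
| WQ8 | 88.2 | 71.7 | 96.2 | 20.9 |
| DX5 | 78.4 | 50.9 | 73.3 | 1.6 |
| ES0 | 22.5 | -2.9 | -7.9 | 94.1 |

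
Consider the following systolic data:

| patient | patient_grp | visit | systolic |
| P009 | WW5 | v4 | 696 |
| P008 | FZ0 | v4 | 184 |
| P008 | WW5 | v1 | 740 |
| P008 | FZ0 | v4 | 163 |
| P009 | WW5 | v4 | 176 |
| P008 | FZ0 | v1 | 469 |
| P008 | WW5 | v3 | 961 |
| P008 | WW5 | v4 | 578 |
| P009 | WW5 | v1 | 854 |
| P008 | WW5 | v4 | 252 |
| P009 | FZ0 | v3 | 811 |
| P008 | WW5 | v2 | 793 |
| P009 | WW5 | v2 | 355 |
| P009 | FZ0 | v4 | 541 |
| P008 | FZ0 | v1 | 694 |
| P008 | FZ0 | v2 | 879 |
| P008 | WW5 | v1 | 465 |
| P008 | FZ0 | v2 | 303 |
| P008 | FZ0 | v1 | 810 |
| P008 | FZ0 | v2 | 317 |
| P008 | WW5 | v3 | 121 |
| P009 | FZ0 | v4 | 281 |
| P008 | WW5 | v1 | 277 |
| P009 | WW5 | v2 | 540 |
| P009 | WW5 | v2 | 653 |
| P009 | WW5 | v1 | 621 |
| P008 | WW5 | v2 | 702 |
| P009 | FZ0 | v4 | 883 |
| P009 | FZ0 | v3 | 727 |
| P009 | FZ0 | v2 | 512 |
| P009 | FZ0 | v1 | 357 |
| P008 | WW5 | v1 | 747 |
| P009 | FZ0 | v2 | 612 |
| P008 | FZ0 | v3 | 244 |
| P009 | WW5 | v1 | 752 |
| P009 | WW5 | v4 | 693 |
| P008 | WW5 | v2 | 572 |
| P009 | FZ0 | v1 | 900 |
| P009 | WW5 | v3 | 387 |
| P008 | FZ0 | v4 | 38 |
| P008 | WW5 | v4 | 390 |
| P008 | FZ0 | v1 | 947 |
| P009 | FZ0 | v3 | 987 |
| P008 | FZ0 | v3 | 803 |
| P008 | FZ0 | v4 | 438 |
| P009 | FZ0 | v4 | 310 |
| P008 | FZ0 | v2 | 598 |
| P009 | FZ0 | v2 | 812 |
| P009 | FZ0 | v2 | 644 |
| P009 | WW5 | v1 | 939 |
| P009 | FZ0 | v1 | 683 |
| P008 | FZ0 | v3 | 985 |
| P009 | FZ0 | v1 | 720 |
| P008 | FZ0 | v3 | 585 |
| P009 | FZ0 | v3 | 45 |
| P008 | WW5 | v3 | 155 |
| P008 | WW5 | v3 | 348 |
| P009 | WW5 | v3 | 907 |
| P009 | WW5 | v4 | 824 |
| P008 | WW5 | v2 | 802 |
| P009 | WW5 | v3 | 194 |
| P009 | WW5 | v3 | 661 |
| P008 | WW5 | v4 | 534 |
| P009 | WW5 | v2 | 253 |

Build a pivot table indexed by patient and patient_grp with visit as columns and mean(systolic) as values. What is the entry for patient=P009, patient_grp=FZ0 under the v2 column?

645

Rows with patient=P009, patient_grp=FZ0 and visit=v2: systolic values are 512, 612, 812, 644.
(512 + 612 + 812 + 644) / 4 = 645.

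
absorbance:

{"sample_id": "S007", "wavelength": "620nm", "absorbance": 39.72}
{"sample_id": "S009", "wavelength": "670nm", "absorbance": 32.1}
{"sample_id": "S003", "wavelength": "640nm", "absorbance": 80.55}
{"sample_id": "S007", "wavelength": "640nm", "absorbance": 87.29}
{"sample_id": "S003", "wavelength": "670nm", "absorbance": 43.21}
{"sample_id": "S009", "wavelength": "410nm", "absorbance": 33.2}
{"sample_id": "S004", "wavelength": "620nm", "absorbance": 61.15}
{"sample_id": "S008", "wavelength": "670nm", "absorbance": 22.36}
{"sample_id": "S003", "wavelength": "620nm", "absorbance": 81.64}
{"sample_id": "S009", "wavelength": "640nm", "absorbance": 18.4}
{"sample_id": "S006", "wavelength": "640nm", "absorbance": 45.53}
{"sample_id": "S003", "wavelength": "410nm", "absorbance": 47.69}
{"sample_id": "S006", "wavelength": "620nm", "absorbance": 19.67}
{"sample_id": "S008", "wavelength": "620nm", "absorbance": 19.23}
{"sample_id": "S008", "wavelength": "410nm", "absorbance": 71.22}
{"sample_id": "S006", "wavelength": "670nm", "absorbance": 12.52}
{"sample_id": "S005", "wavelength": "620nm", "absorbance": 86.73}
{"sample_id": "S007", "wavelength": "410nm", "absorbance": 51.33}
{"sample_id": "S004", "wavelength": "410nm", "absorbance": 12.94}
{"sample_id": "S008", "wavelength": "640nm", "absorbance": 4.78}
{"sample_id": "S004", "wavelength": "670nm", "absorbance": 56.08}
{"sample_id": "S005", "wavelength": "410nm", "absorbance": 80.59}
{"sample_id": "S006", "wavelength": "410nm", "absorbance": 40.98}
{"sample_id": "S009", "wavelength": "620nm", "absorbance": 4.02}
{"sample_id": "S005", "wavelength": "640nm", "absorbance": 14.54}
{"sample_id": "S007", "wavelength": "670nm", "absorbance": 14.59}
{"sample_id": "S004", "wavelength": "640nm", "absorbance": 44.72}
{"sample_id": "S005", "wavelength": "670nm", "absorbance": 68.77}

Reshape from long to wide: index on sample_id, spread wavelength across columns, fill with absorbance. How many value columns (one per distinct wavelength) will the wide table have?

4 distinct wavelength values: 410nm, 620nm, 640nm, 670nm.

4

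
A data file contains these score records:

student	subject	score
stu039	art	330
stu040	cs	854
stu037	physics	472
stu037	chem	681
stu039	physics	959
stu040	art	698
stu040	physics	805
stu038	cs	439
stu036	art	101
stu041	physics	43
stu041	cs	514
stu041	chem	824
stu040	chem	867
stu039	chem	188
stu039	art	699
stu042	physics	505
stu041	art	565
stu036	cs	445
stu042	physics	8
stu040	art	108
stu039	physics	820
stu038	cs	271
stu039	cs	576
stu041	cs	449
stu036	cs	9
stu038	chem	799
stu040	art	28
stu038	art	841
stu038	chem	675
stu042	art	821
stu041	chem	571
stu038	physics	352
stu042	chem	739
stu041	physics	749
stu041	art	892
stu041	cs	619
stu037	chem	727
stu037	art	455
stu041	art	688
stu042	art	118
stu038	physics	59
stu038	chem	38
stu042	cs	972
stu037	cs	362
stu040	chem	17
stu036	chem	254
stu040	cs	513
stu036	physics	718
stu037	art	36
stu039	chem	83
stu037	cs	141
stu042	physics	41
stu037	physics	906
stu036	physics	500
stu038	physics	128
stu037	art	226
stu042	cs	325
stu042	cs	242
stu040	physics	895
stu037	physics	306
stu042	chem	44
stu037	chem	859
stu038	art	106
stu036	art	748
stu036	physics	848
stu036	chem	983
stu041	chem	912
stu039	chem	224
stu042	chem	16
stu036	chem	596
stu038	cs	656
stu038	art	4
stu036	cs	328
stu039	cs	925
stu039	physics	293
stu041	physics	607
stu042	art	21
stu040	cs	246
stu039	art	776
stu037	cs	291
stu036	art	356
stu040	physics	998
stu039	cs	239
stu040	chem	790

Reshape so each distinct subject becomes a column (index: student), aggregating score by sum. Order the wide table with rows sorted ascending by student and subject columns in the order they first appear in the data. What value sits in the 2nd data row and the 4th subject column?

With rows sorted ascending by student, row 2 is student=stu037. subject columns in first-appearance order: art, cs, physics, chem; column 4 is chem.
Long rows with student=stu037, subject=chem: 681 + 727 + 859 = 2267.

2267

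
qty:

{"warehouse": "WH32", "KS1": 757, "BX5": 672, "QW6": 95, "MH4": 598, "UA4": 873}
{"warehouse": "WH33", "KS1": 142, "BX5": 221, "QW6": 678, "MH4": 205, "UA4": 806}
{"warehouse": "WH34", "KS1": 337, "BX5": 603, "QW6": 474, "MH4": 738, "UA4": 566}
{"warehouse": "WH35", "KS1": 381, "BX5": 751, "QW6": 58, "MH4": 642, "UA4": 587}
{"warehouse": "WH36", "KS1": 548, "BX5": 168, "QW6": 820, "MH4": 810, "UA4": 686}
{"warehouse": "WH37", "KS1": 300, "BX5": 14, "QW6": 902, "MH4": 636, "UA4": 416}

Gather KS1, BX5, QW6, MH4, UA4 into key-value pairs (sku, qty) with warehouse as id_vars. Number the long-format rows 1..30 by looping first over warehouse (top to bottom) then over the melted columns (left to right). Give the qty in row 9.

30 rows total (6 × 5). Row 9: index ⌊(9-1)/5⌋ = 1 into warehouse → WH33; (9-1) mod 5 = 3 into the melted columns → MH4.
So row 9 is (WH33, MH4, 205); qty = 205.

205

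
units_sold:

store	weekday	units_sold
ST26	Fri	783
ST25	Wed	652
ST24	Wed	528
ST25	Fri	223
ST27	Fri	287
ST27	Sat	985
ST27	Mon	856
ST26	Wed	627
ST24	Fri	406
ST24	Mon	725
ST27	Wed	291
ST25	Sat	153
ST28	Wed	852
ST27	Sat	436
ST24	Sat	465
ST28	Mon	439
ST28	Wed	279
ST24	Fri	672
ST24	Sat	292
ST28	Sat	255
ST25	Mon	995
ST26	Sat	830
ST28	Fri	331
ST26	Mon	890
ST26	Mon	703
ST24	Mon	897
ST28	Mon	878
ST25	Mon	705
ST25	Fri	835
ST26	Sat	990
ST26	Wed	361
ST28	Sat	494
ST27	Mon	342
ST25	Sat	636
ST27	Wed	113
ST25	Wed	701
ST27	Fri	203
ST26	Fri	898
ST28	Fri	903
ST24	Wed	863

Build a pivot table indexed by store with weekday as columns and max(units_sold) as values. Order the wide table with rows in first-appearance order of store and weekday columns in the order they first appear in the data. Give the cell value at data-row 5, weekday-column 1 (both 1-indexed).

903

With rows in first-appearance order of store, row 5 is store=ST28. weekday columns in first-appearance order: Fri, Wed, Sat, Mon; column 1 is Fri.
Long rows with store=ST28, weekday=Fri: max(331, 903) = 903.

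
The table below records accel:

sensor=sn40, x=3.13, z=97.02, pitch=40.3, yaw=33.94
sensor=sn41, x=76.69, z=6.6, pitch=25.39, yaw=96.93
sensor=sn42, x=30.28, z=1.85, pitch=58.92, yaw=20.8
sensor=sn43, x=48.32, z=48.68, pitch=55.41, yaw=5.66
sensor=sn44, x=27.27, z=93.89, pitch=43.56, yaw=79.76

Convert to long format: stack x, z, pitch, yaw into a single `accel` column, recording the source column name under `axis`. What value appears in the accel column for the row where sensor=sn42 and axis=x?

30.28

Unpivoting turns each (sensor, wide-column) pair into one long row.
The wide cell at row sn42, column x holds 30.28, so the long row (sn42, x) has accel=30.28.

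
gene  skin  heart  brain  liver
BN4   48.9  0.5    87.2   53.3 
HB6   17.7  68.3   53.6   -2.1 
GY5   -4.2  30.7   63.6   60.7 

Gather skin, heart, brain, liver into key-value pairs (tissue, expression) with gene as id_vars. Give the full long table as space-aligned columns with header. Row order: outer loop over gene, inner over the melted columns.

Each (gene, column) pair becomes one row: 3 × 4 = 12 rows.
For example, (BN4, skin) → expression=48.9.

gene  tissue  expression
BN4   skin    48.9      
BN4   heart   0.5       
BN4   brain   87.2      
BN4   liver   53.3      
HB6   skin    17.7      
HB6   heart   68.3      
HB6   brain   53.6      
HB6   liver   -2.1      
GY5   skin    -4.2      
GY5   heart   30.7      
GY5   brain   63.6      
GY5   liver   60.7      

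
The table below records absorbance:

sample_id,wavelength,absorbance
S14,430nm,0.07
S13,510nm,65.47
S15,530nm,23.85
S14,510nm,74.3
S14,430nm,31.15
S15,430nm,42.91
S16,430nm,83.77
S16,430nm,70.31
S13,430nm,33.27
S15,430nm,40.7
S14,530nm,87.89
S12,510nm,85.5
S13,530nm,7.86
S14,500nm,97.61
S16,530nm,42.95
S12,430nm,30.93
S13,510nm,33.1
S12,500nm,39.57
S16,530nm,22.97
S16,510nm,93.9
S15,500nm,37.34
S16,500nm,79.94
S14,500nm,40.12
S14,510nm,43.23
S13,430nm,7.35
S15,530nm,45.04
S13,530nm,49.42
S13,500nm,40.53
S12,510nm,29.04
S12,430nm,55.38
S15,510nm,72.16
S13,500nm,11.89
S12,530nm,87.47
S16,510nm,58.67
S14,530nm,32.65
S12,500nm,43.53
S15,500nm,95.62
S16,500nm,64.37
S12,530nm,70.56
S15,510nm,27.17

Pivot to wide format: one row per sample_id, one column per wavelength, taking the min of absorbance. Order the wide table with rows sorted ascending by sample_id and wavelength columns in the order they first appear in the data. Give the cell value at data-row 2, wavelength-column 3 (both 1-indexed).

7.86

With rows sorted ascending by sample_id, row 2 is sample_id=S13. wavelength columns in first-appearance order: 430nm, 510nm, 530nm, 500nm; column 3 is 530nm.
Long rows with sample_id=S13, wavelength=530nm: min(7.86, 49.42) = 7.86.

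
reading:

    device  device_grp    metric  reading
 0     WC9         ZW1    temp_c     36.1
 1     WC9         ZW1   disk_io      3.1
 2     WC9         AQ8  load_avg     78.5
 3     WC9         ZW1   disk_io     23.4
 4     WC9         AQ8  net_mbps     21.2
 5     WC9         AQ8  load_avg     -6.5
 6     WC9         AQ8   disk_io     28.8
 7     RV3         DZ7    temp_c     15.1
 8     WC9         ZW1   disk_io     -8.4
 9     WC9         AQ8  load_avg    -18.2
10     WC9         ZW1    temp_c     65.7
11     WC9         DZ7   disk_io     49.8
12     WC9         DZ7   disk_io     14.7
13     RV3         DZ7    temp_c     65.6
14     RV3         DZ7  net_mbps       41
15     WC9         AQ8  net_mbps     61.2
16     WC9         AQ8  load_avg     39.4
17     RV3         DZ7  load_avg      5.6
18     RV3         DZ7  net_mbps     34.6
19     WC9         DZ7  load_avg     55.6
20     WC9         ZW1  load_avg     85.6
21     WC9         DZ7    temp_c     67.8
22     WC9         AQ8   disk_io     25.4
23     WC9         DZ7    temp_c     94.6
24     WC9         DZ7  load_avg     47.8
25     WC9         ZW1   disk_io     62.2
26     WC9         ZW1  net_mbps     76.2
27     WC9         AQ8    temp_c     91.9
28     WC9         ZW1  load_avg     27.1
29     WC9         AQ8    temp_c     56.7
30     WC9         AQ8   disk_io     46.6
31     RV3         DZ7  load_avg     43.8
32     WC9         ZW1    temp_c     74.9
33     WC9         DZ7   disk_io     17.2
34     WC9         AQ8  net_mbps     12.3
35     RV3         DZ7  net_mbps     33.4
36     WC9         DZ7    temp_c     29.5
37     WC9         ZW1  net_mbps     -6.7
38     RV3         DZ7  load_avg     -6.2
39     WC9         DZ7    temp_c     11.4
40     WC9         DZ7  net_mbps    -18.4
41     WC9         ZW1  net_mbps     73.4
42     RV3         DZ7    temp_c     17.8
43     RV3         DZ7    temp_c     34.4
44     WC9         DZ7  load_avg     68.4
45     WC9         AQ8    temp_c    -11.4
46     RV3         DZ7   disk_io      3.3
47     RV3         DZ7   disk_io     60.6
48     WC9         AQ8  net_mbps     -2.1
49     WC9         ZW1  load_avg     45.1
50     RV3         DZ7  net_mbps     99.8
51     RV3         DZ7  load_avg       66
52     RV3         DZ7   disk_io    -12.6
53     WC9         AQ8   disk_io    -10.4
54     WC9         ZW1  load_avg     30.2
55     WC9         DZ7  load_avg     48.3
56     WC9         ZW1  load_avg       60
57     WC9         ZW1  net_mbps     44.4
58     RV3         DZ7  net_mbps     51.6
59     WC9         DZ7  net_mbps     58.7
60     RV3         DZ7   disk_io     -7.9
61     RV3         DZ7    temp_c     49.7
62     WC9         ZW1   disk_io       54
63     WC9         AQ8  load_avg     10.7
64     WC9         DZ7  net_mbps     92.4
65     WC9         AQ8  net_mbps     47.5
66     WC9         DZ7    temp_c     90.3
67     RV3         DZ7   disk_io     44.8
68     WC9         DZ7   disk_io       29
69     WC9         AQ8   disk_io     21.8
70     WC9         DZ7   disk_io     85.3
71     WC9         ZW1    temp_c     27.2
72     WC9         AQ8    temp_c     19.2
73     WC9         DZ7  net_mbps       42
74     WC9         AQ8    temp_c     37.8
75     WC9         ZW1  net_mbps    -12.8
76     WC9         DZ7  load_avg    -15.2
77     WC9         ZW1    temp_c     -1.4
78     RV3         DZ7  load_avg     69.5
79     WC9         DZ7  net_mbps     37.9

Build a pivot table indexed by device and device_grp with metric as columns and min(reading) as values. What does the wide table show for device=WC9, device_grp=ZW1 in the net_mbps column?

-12.8

Rows with device=WC9, device_grp=ZW1 and metric=net_mbps: reading values are 76.2, -6.7, 73.4, 44.4, -12.8.
min(76.2, -6.7, 73.4, 44.4, -12.8) = -12.8.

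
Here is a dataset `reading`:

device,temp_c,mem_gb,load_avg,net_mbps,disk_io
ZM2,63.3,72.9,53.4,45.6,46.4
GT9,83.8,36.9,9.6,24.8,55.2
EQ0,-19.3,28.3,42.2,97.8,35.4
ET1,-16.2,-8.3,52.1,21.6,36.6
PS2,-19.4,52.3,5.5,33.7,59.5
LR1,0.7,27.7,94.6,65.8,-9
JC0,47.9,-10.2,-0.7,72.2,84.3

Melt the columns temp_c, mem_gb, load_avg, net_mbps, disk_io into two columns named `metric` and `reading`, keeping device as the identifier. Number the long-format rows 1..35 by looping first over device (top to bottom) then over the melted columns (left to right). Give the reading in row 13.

35 rows total (7 × 5). Row 13: index ⌊(13-1)/5⌋ = 2 into device → EQ0; (13-1) mod 5 = 2 into the melted columns → load_avg.
So row 13 is (EQ0, load_avg, 42.2); reading = 42.2.

42.2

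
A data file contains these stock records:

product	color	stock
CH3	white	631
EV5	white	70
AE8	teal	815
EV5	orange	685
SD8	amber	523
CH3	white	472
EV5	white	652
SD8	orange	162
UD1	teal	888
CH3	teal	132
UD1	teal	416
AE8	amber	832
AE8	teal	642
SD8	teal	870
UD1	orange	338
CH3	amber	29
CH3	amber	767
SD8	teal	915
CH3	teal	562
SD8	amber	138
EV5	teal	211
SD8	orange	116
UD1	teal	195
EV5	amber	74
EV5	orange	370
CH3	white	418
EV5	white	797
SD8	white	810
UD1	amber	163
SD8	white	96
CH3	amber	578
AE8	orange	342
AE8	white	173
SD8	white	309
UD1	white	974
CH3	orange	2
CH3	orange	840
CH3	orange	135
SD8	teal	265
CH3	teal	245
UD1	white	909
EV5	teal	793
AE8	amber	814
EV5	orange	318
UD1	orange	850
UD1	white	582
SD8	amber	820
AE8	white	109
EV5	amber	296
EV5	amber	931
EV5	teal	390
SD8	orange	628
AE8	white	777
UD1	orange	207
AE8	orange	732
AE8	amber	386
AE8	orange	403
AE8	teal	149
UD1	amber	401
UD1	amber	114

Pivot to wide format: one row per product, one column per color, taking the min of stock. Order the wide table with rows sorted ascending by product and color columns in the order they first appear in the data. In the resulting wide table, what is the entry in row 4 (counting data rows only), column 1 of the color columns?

With rows sorted ascending by product, row 4 is product=SD8. color columns in first-appearance order: white, teal, orange, amber; column 1 is white.
Long rows with product=SD8, color=white: min(810, 96, 309) = 96.

96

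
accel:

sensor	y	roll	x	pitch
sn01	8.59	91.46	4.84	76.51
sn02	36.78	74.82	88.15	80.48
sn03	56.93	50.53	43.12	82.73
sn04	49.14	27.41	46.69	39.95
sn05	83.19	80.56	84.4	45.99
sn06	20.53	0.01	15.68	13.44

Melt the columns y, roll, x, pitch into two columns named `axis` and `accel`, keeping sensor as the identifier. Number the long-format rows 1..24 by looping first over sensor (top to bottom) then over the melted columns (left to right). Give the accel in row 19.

24 rows total (6 × 4). Row 19: index ⌊(19-1)/4⌋ = 4 into sensor → sn05; (19-1) mod 4 = 2 into the melted columns → x.
So row 19 is (sn05, x, 84.4); accel = 84.4.

84.4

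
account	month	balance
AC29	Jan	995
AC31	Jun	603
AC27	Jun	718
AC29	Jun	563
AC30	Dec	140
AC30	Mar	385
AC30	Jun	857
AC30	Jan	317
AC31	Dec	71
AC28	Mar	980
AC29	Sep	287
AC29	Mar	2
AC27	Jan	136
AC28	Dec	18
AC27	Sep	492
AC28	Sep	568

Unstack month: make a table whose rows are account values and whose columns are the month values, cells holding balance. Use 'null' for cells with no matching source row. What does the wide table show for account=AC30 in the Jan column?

The long row with account=AC30, month=Jan has balance=317.

317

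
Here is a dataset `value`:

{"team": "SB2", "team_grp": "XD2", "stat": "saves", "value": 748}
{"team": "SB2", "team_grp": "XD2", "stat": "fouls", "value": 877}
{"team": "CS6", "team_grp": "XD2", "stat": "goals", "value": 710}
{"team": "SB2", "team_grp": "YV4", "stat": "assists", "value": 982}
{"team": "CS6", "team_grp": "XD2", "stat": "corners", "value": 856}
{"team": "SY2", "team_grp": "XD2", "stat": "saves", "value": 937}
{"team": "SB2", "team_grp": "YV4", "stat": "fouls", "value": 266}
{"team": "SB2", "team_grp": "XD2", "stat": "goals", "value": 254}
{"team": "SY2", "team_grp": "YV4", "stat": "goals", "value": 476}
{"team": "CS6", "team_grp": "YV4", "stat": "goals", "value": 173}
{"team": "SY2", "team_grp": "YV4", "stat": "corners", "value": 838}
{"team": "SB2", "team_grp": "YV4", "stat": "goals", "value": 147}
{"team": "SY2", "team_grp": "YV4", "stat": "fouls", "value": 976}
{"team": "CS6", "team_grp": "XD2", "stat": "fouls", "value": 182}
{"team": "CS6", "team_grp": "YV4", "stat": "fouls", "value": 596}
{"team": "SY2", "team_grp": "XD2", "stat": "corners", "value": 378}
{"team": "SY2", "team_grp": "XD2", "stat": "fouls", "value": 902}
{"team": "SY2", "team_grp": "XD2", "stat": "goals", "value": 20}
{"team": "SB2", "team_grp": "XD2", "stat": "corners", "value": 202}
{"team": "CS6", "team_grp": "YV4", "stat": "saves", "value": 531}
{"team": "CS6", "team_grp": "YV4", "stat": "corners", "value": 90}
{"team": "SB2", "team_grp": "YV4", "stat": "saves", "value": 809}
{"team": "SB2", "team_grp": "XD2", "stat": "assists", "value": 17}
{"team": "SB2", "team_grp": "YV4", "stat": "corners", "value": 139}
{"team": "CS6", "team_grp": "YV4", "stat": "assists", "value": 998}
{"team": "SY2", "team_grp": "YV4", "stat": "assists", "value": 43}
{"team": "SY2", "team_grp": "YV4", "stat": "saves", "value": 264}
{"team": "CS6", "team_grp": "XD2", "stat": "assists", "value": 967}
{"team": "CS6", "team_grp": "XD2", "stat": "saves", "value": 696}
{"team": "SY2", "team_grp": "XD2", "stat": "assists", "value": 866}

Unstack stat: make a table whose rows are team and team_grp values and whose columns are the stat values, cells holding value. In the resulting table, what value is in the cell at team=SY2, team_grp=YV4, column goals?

476

Wide layout: rows indexed by team and team_grp, columns are the 5 distinct stat values (saves, fouls, goals, assists, corners).
Cell (team=SY2, team_grp=YV4, stat=goals) draws from the long row where team=SY2, team_grp=YV4 and stat=goals, which has value=476.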